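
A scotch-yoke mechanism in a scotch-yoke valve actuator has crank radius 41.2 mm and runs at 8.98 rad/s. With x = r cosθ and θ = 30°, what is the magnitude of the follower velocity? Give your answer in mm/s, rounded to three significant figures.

ω = 8.98 rad/s
x = r cosθ ⇒ ẋ = −rω sinθ.
|v| = rω|sinθ| = 0.0412·8.98·|sin 30°| = 0.18499 m/s = 184.99 mm/s.

185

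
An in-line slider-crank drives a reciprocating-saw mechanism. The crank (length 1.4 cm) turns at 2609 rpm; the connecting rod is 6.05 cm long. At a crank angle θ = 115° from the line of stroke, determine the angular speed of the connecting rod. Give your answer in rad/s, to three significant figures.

ω = 273.2 rad/s (converted from 2609 rpm).
The rod makes angle φ with the slider axis where L sinφ = r sinθ; differentiating, L cosφ·φ̇ = r ω cosθ.
L cosφ = √(L² − r² sin²θ) = 0.059155 m.
|ω_rod| = r ω |cosθ| / √(L² − r² sin²θ) = 0.014·273.2·0.42262/0.059155 = 27.327 rad/s.

27.3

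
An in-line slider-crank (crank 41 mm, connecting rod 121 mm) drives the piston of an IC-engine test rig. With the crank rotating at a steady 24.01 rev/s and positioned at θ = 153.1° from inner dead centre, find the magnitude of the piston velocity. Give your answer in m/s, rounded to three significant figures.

ω = 2π·24 = 150.9 rad/s
For an in-line slider-crank, x = r cosθ + √(L² − r² sin²θ), so v = −rω sinθ·[1 + r cosθ/√(L² − r² sin²θ)].
With r = 0.041 m, L = 0.121 m, θ = 153.1°: √(L² − r² sin²θ) = 0.11957 m.
v = −0.041·150.9·0.45243·[1 + 0.041·-0.89180/0.11957] = -1.9427 m/s.
|v| = 1.9427 m/s.

1.94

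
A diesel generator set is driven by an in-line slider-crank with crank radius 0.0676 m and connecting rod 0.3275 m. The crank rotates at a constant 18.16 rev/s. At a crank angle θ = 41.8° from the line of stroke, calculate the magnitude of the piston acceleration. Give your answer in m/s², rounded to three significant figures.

679

ω = 2π·18.2 = 114.1 rad/s
x(θ) = r cosθ + √(L² − r² sin²θ); with ω constant, a = ω²·d²x/dθ².
d²x/dθ² = −r cosθ − r²(cos2θ)/√u − r⁴ sin²2θ/(4u^{3/2}),  u = L² − r² sin²θ = 0.105226 m².
Substituting r = 0.0676 m, L = 0.3275 m, θ = 41.8°: d²x/dθ² = -0.052116 m.
a = ω²·d²x/dθ² = (114.1)²·(-0.052116) = -678.51 m/s²;  |a| = 678.51 m/s².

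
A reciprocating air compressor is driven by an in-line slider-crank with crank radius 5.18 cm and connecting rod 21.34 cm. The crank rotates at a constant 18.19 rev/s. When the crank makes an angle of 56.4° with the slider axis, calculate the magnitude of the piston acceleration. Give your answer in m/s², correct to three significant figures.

ω = 2π·18.2 = 114.3 rad/s
x(θ) = r cosθ + √(L² − r² sin²θ); with ω constant, a = ω²·d²x/dθ².
d²x/dθ² = −r cosθ − r²(cos2θ)/√u − r⁴ sin²2θ/(4u^{3/2}),  u = L² − r² sin²θ = 0.043678 m².
Substituting r = 0.0518 m, L = 0.2134 m, θ = 56.4°: d²x/dθ² = -0.023858 m.
a = ω²·d²x/dθ² = (114.3)²·(-0.023858) = -311.64 m/s²;  |a| = 311.64 m/s².

312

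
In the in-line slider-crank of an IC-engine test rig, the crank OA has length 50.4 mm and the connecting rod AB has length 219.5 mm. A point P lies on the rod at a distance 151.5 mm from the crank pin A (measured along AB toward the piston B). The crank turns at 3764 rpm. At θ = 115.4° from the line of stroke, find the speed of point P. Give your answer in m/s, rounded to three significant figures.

ω = 394.2 rad/s.  Crank-pin speed |V_A| = rω = 19.866 m/s, perpendicular to OA.
Rod angle: sinφ = −(r/L) sinθ ⇒ φ = -11.971°; ω_rod = −rω cosθ/√(L²−r²sin²θ) = +39.684 rad/s.
V_P = V_A + ω_rod × AP, with AP = 0.1515 m along the rod.
Components: V_Px = −rω sinθ − a·ω_rod·sinφ = -16.699 m/s;  V_Py = rω cosθ + a·ω_rod·cosφ = -2.6398 m/s.
|V_P| = √(V_Px² + V_Py²) = 16.906 m/s.

16.9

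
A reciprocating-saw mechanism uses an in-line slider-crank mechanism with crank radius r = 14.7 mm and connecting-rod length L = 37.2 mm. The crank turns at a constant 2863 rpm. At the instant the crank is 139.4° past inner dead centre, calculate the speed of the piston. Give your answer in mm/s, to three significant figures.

1980

ω = 2π·2863/60 = 299.8 rad/s
For an in-line slider-crank, x = r cosθ + √(L² − r² sin²θ), so v = −rω sinθ·[1 + r cosθ/√(L² − r² sin²θ)].
With r = 0.0147 m, L = 0.0372 m, θ = 139.4°: √(L² − r² sin²θ) = 0.035949 m.
v = −0.0147·299.8·0.65077·[1 + 0.0147·-0.75927/0.035949] = -1.9776 m/s.
|v| = 1.9776 m/s = 1977.6 mm/s.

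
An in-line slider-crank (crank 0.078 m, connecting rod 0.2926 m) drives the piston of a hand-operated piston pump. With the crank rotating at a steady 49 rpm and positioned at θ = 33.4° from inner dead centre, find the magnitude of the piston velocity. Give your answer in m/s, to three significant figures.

ω = 2π·49/60 = 5.131 rad/s
For an in-line slider-crank, x = r cosθ + √(L² − r² sin²θ), so v = −rω sinθ·[1 + r cosθ/√(L² − r² sin²θ)].
With r = 0.078 m, L = 0.2926 m, θ = 33.4°: √(L² − r² sin²θ) = 0.28943 m.
v = −0.078·5.131·0.55048·[1 + 0.078·0.83485/0.28943] = -0.26989 m/s.
|v| = 0.26989 m/s.

0.270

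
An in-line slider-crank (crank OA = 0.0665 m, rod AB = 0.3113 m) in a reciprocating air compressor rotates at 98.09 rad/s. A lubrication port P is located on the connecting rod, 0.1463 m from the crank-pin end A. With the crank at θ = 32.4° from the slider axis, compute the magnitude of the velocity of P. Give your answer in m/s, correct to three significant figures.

ω = 98.09 rad/s.  Crank-pin speed |V_A| = rω = 6.523 m/s, perpendicular to OA.
Rod angle: sinφ = −(r/L) sinθ ⇒ φ = -6.573°; ω_rod = −rω cosθ/√(L²−r²sin²θ) = -17.809 rad/s.
V_P = V_A + ω_rod × AP, with AP = 0.1463 m along the rod.
Components: V_Px = −rω sinθ − a·ω_rod·sinφ = -3.7934 m/s;  V_Py = rω cosθ + a·ω_rod·cosφ = +2.9192 m/s.
|V_P| = √(V_Px² + V_Py²) = 4.7866 m/s.

4.79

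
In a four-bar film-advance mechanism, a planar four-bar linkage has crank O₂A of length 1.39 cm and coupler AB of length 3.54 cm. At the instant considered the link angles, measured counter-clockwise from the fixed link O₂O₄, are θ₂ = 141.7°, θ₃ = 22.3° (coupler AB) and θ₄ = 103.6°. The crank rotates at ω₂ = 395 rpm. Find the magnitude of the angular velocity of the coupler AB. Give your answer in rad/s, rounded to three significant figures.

10.1

ω₂ = 41.36 rad/s (from 395 rpm).
Differentiating the loop-closure r₂e^{iθ₂}+r₃e^{iθ₃}=r₁+r₄e^{iθ₄} gives r₂ω₂e^{iθ₂}+r₃ω₃e^{iθ₃}=r₄ω₄e^{iθ₄}.
Eliminating the other unknown: ω₃ = r₂ω₂ sin(θ₄−θ₂) / [r₃ sin(θ₃−θ₄)].
Numerator sine = -0.61704; denominator sine = -0.98849.
Result = 0.0139·41.36·(-0.61704) / (0.0354·(-0.98849)) = +10.138 rad/s; magnitude 10.138 rad/s.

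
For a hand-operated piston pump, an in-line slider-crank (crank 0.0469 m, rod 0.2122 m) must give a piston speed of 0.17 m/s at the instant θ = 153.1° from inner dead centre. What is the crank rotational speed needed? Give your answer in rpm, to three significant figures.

95.4

For an in-line slider-crank, |v_piston| = rω|sinθ|·[1 + r cosθ/√(L² − r² sin²θ)].
With r = 0.0469 m, L = 0.2122 m, θ = 153.1°: the bracketed kinematic factor |dx/dθ| = 0.017016 m.
ω = v/|dx/dθ| = 0.17/0.017016 = 9.9907 rad/s.
N = 60ω/(2π) = 95.405 rpm.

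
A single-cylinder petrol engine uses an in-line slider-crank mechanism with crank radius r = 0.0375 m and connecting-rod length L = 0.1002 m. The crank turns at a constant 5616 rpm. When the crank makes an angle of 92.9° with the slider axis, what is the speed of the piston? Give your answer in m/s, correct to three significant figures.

ω = 2π·5616/60 = 588.1 rad/s
For an in-line slider-crank, x = r cosθ + √(L² − r² sin²θ), so v = −rω sinθ·[1 + r cosθ/√(L² − r² sin²θ)].
With r = 0.0375 m, L = 0.1002 m, θ = 92.9°: √(L² − r² sin²θ) = 0.092938 m.
v = −0.0375·588.1·0.99872·[1 + 0.0375·-0.05059/0.092938] = -21.576 m/s.
|v| = 21.576 m/s.

21.6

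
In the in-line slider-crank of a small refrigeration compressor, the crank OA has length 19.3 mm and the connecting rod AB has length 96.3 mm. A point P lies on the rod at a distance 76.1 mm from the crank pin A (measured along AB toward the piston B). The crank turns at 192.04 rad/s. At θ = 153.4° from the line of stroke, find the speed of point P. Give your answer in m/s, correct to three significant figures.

1.58

ω = 192 rad/s.  Crank-pin speed |V_A| = rω = 3.7064 m/s, perpendicular to OA.
Rod angle: sinφ = −(r/L) sinθ ⇒ φ = -5.149°; ω_rod = −rω cosθ/√(L²−r²sin²θ) = +34.553 rad/s.
V_P = V_A + ω_rod × AP, with AP = 0.0761 m along the rod.
Components: V_Px = −rω sinθ − a·ω_rod·sinφ = -1.4236 m/s;  V_Py = rω cosθ + a·ω_rod·cosφ = -0.69516 m/s.
|V_P| = √(V_Px² + V_Py²) = 1.5843 m/s.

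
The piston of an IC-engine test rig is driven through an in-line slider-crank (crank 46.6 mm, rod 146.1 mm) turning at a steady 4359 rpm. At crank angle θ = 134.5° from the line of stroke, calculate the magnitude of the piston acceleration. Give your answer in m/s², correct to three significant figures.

6780

ω = 2π·4359/60 = 456.5 rad/s
x(θ) = r cosθ + √(L² − r² sin²θ); with ω constant, a = ω²·d²x/dθ².
d²x/dθ² = −r cosθ − r²(cos2θ)/√u − r⁴ sin²2θ/(4u^{3/2}),  u = L² − r² sin²θ = 0.0202405 m².
Substituting r = 0.0466 m, L = 0.1461 m, θ = 134.5°: d²x/dθ² = +0.032519 m.
a = ω²·d²x/dθ² = (456.5)²·(+0.032519) = +6776 m/s²;  |a| = 6776 m/s².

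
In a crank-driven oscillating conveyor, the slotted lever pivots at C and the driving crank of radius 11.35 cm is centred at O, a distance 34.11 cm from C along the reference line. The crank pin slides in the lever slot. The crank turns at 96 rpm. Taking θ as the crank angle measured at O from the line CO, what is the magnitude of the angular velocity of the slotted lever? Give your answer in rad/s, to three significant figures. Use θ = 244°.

0.431

ω = 10.05 rad/s (from 96 rpm).
Crank pin A relative to C: A = (d + r cosθ, r sinθ); lever angle φ = atan2(r sinθ, d + r cosθ).
Differentiating tanφ: φ̇ = rω(d cosθ + r)/(d² + r² + 2dr cosθ).
d² + r² + 2dr cosθ = |CA|² = 0.0952885 m²;  d cosθ + r = -0.036028 m.
|ω_lever| = |0.1135·10.05·-0.036028| / 0.0952885 = 0.43142 rad/s.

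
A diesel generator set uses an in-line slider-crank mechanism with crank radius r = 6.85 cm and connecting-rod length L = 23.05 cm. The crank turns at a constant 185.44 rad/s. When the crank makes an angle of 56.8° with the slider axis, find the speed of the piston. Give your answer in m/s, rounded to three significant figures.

ω = 185.4 rad/s
For an in-line slider-crank, x = r cosθ + √(L² − r² sin²θ), so v = −rω sinθ·[1 + r cosθ/√(L² − r² sin²θ)].
With r = 0.0685 m, L = 0.2305 m, θ = 56.8°: √(L² − r² sin²θ) = 0.22326 m.
v = −0.0685·185.4·0.83676·[1 + 0.0685·0.54756/0.22326] = -12.415 m/s.
|v| = 12.415 m/s.

12.4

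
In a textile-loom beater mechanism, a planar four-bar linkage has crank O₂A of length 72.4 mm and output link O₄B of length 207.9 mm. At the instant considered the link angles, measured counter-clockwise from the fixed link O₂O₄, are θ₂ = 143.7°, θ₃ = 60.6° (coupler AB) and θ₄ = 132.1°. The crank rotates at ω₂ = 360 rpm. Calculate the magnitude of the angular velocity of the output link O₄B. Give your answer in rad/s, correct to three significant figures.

13.7

ω₂ = 37.7 rad/s (from 360 rpm).
Differentiating the loop-closure r₂e^{iθ₂}+r₃e^{iθ₃}=r₁+r₄e^{iθ₄} gives r₂ω₂e^{iθ₂}+r₃ω₃e^{iθ₃}=r₄ω₄e^{iθ₄}.
Eliminating the other unknown: ω₄ = r₂ω₂ sin(θ₂−θ₃) / [r₄ sin(θ₄−θ₃)].
Numerator sine = +0.99276; denominator sine = +0.94832.
Result = 0.0724·37.7·(+0.99276) / (0.2079·(+0.94832)) = +13.744 rad/s; magnitude 13.744 rad/s.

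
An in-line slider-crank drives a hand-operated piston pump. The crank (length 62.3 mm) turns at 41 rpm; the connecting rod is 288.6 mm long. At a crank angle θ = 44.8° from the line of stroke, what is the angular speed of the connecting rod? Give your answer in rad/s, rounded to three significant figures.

0.665

ω = 4.294 rad/s (converted from 41 rpm).
The rod makes angle φ with the slider axis where L sinφ = r sinθ; differentiating, L cosφ·φ̇ = r ω cosθ.
L cosφ = √(L² − r² sin²θ) = 0.28524 m.
|ω_rod| = r ω |cosθ| / √(L² − r² sin²θ) = 0.0623·4.294·0.70957/0.28524 = 0.6654 rad/s.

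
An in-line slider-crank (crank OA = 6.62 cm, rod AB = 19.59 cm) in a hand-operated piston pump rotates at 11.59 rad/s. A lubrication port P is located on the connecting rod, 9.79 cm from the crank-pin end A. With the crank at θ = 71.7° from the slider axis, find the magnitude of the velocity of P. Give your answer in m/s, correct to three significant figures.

0.779

ω = 11.59 rad/s.  Crank-pin speed |V_A| = rω = 0.76726 m/s, perpendicular to OA.
Rod angle: sinφ = −(r/L) sinθ ⇒ φ = -18.714°; ω_rod = −rω cosθ/√(L²−r²sin²θ) = -1.2984 rad/s.
V_P = V_A + ω_rod × AP, with AP = 0.0979 m along the rod.
Components: V_Px = −rω sinθ − a·ω_rod·sinφ = -0.76924 m/s;  V_Py = rω cosθ + a·ω_rod·cosφ = +0.12052 m/s.
|V_P| = √(V_Px² + V_Py²) = 0.77862 m/s.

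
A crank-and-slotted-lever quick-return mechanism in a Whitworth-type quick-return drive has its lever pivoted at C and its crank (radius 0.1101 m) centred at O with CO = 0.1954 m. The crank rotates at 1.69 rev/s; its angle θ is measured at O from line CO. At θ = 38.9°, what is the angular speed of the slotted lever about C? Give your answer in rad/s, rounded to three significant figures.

3.66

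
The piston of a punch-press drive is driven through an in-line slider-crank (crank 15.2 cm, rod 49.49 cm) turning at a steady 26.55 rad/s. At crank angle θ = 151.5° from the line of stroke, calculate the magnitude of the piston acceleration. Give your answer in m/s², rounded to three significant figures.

75.5

ω = 26.55 rad/s
x(θ) = r cosθ + √(L² − r² sin²θ); with ω constant, a = ω²·d²x/dθ².
d²x/dθ² = −r cosθ − r²(cos2θ)/√u − r⁴ sin²2θ/(4u^{3/2}),  u = L² − r² sin²θ = 0.239666 m².
Substituting r = 0.152 m, L = 0.4949 m, θ = 151.5°: d²x/dθ² = +0.10708 m.
a = ω²·d²x/dθ² = (26.55)²·(+0.10708) = +75.479 m/s²;  |a| = 75.479 m/s².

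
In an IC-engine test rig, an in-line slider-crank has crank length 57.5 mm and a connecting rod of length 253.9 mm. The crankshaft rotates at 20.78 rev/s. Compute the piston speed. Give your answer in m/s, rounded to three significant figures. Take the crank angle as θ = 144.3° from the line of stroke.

3.57

ω = 2π·20.8 = 130.6 rad/s
For an in-line slider-crank, x = r cosθ + √(L² − r² sin²θ), so v = −rω sinθ·[1 + r cosθ/√(L² − r² sin²θ)].
With r = 0.0575 m, L = 0.2539 m, θ = 144.3°: √(L² − r² sin²θ) = 0.25167 m.
v = −0.0575·130.6·0.58354·[1 + 0.0575·-0.81208/0.25167] = -3.5681 m/s.
|v| = 3.5681 m/s.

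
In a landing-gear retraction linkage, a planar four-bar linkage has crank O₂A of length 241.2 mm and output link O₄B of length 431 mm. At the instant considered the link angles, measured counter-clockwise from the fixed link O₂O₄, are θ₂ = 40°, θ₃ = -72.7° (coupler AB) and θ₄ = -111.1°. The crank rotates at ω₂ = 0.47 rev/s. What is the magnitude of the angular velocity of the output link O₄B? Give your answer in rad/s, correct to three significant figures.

2.45

ω₂ = 2.953 rad/s (from 0.47 rev/s).
Differentiating the loop-closure r₂e^{iθ₂}+r₃e^{iθ₃}=r₁+r₄e^{iθ₄} gives r₂ω₂e^{iθ₂}+r₃ω₃e^{iθ₃}=r₄ω₄e^{iθ₄}.
Eliminating the other unknown: ω₄ = r₂ω₂ sin(θ₂−θ₃) / [r₄ sin(θ₄−θ₃)].
Numerator sine = +0.92254; denominator sine = -0.62115.
Result = 0.2412·2.953·(+0.92254) / (0.431·(-0.62115)) = -2.4545 rad/s; magnitude 2.4545 rad/s.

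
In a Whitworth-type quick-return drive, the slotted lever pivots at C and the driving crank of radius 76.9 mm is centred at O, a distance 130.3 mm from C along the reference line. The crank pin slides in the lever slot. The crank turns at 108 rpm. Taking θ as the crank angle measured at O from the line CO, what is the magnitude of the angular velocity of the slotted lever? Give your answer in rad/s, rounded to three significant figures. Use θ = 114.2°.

1.39

ω = 11.31 rad/s (from 108 rpm).
Crank pin A relative to C: A = (d + r cosθ, r sinθ); lever angle φ = atan2(r sinθ, d + r cosθ).
Differentiating tanφ: φ̇ = rω(d cosθ + r)/(d² + r² + 2dr cosθ).
d² + r² + 2dr cosθ = |CA|² = 0.0146768 m²;  d cosθ + r = +0.023487 m.
|ω_lever| = |0.0769·11.31·+0.023487| / 0.0146768 = 1.3918 rad/s.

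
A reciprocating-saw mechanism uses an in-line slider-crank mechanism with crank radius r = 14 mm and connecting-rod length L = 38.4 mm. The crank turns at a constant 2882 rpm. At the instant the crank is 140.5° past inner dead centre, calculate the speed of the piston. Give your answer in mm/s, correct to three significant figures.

1910

ω = 2π·2882/60 = 301.8 rad/s
For an in-line slider-crank, x = r cosθ + √(L² − r² sin²θ), so v = −rω sinθ·[1 + r cosθ/√(L² − r² sin²θ)].
With r = 0.014 m, L = 0.0384 m, θ = 140.5°: √(L² − r² sin²θ) = 0.037353 m.
v = −0.014·301.8·0.63608·[1 + 0.014·-0.77162/0.037353] = -1.9103 m/s.
|v| = 1.9103 m/s = 1910.3 mm/s.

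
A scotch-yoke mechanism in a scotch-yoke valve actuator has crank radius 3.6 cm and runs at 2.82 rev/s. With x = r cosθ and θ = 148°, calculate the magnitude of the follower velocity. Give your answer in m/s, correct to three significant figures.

0.338

ω = 17.72 rad/s (from 2.82 rev/s).
x = r cosθ ⇒ ẋ = −rω sinθ.
|v| = rω|sinθ| = 0.036·17.72·|sin 148°| = 0.33802 m/s.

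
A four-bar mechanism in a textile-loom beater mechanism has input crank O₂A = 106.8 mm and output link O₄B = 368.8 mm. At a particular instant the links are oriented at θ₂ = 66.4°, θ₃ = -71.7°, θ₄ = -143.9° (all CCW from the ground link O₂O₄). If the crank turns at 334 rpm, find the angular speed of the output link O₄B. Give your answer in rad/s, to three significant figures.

ω₂ = 34.98 rad/s (from 334 rpm).
Differentiating the loop-closure r₂e^{iθ₂}+r₃e^{iθ₃}=r₁+r₄e^{iθ₄} gives r₂ω₂e^{iθ₂}+r₃ω₃e^{iθ₃}=r₄ω₄e^{iθ₄}.
Eliminating the other unknown: ω₄ = r₂ω₂ sin(θ₂−θ₃) / [r₄ sin(θ₄−θ₃)].
Numerator sine = +0.66783; denominator sine = -0.95213.
Result = 0.1068·34.98·(+0.66783) / (0.3688·(-0.95213)) = -7.1044 rad/s; magnitude 7.1044 rad/s.

7.10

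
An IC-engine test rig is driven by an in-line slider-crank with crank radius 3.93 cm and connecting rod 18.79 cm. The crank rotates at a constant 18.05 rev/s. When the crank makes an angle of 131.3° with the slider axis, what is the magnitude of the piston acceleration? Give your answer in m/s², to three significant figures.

346

ω = 2π·18.1 = 113.4 rad/s
x(θ) = r cosθ + √(L² − r² sin²θ); with ω constant, a = ω²·d²x/dθ².
d²x/dθ² = −r cosθ − r²(cos2θ)/√u − r⁴ sin²2θ/(4u^{3/2}),  u = L² − r² sin²θ = 0.0344347 m².
Substituting r = 0.0393 m, L = 0.1879 m, θ = 131.3°: d²x/dθ² = +0.026918 m.
a = ω²·d²x/dθ² = (113.4)²·(+0.026918) = +346.23 m/s²;  |a| = 346.23 m/s².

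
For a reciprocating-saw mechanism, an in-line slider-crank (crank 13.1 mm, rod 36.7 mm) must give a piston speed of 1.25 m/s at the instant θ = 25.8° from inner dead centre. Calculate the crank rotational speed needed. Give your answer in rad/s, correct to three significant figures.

165

For an in-line slider-crank, |v_piston| = rω|sinθ|·[1 + r cosθ/√(L² − r² sin²θ)].
With r = 0.0131 m, L = 0.0367 m, θ = 25.8°: the bracketed kinematic factor |dx/dθ| = 0.0075563 m.
ω = v/|dx/dθ| = 1.25/0.0075563 = 165.42 rad/s.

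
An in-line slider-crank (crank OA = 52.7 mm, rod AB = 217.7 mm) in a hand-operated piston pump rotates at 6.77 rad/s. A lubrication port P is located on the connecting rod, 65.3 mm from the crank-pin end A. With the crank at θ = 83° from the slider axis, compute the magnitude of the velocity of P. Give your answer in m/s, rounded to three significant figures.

0.359

ω = 6.77 rad/s.  Crank-pin speed |V_A| = rω = 0.35678 m/s, perpendicular to OA.
Rod angle: sinφ = −(r/L) sinθ ⇒ φ = -13.903°; ω_rod = −rω cosθ/√(L²−r²sin²θ) = -0.20575 rad/s.
V_P = V_A + ω_rod × AP, with AP = 0.0653 m along the rod.
Components: V_Px = −rω sinθ − a·ω_rod·sinφ = -0.35735 m/s;  V_Py = rω cosθ + a·ω_rod·cosφ = +0.030438 m/s.
|V_P| = √(V_Px² + V_Py²) = 0.35864 m/s.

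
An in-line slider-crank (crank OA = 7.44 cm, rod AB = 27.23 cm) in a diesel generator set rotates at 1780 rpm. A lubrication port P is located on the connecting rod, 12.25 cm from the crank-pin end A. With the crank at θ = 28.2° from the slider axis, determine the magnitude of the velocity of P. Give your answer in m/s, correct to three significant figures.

9.90

ω = 186.4 rad/s.  Crank-pin speed |V_A| = rω = 13.868 m/s, perpendicular to OA.
Rod angle: sinφ = −(r/L) sinθ ⇒ φ = -7.418°; ω_rod = −rω cosθ/√(L²−r²sin²θ) = -45.264 rad/s.
V_P = V_A + ω_rod × AP, with AP = 0.1225 m along the rod.
Components: V_Px = −rω sinθ − a·ω_rod·sinφ = -7.2694 m/s;  V_Py = rω cosθ + a·ω_rod·cosφ = +6.7237 m/s.
|V_P| = √(V_Px² + V_Py²) = 9.9021 m/s.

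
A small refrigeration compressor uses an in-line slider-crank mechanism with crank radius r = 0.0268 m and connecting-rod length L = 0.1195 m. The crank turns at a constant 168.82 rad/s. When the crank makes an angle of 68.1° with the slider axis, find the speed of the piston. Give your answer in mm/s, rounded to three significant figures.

4560

ω = 168.8 rad/s
For an in-line slider-crank, x = r cosθ + √(L² − r² sin²θ), so v = −rω sinθ·[1 + r cosθ/√(L² − r² sin²θ)].
With r = 0.0268 m, L = 0.1195 m, θ = 68.1°: √(L² − r² sin²θ) = 0.11688 m.
v = −0.0268·168.8·0.92784·[1 + 0.0268·0.37299/0.11688] = -4.5569 m/s.
|v| = 4.5569 m/s = 4556.9 mm/s.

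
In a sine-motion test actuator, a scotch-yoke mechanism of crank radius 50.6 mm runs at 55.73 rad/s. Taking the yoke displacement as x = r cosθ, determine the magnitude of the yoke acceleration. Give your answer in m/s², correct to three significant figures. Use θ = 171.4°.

155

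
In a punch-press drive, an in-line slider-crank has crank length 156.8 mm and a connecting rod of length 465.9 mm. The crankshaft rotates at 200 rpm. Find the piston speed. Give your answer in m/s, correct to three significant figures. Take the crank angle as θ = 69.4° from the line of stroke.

ω = 2π·200/60 = 20.94 rad/s
For an in-line slider-crank, x = r cosθ + √(L² − r² sin²θ), so v = −rω sinθ·[1 + r cosθ/√(L² − r² sin²θ)].
With r = 0.1568 m, L = 0.4659 m, θ = 69.4°: √(L² − r² sin²θ) = 0.44218 m.
v = −0.1568·20.94·0.93606·[1 + 0.1568·0.35184/0.44218] = -3.4576 m/s.
|v| = 3.4576 m/s.

3.46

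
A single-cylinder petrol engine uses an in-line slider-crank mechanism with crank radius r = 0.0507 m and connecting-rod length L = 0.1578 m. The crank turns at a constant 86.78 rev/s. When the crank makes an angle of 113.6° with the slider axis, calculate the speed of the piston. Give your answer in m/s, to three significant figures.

21.9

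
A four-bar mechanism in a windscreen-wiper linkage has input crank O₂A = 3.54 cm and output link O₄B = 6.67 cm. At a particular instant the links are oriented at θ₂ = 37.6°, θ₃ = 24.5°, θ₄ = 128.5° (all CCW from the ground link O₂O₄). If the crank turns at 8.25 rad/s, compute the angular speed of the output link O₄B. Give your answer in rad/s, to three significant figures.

1.02

ω₂ = 8.25 rad/s
Differentiating the loop-closure r₂e^{iθ₂}+r₃e^{iθ₃}=r₁+r₄e^{iθ₄} gives r₂ω₂e^{iθ₂}+r₃ω₃e^{iθ₃}=r₄ω₄e^{iθ₄}.
Eliminating the other unknown: ω₄ = r₂ω₂ sin(θ₂−θ₃) / [r₄ sin(θ₄−θ₃)].
Numerator sine = +0.22665; denominator sine = +0.97030.
Result = 0.0354·8.25·(+0.22665) / (0.0667·(+0.97030)) = +1.0228 rad/s; magnitude 1.0228 rad/s.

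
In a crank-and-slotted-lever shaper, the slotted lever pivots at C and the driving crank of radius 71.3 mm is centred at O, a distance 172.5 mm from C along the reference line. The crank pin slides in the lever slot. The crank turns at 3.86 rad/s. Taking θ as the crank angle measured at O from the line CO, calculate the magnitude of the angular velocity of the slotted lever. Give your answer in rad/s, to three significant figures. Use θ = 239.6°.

0.197

ω = 3.86 rad/s
Crank pin A relative to C: A = (d + r cosθ, r sinθ); lever angle φ = atan2(r sinθ, d + r cosθ).
Differentiating tanφ: φ̇ = rω(d cosθ + r)/(d² + r² + 2dr cosθ).
d² + r² + 2dr cosθ = |CA|² = 0.0223923 m²;  d cosθ + r = -0.015991 m.
|ω_lever| = |0.0713·3.86·-0.015991| / 0.0223923 = 0.19654 rad/s.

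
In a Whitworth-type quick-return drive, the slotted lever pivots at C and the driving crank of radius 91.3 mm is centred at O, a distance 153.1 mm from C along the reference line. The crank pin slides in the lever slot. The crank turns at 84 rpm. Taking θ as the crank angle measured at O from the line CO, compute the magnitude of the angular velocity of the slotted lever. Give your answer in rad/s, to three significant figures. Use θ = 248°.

1.28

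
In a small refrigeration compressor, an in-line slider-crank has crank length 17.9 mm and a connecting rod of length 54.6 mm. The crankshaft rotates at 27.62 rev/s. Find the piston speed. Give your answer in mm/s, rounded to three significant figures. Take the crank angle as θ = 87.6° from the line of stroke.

3150

ω = 2π·27.6 = 173.5 rad/s
For an in-line slider-crank, x = r cosθ + √(L² − r² sin²θ), so v = −rω sinθ·[1 + r cosθ/√(L² − r² sin²θ)].
With r = 0.0179 m, L = 0.0546 m, θ = 87.6°: √(L² − r² sin²θ) = 0.051588 m.
v = −0.0179·173.5·0.99912·[1 + 0.0179·0.04188/0.051588] = -3.1488 m/s.
|v| = 3.1488 m/s = 3148.8 mm/s.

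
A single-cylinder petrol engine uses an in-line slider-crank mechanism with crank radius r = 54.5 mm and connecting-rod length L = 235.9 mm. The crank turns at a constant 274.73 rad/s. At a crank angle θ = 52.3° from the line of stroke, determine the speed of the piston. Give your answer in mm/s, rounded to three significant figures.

13500

ω = 274.7 rad/s
For an in-line slider-crank, x = r cosθ + √(L² − r² sin²θ), so v = −rω sinθ·[1 + r cosθ/√(L² − r² sin²θ)].
With r = 0.0545 m, L = 0.2359 m, θ = 52.3°: √(L² − r² sin²θ) = 0.23193 m.
v = −0.0545·274.7·0.79122·[1 + 0.0545·0.61153/0.23193] = -13.549 m/s.
|v| = 13.549 m/s = 13549 mm/s.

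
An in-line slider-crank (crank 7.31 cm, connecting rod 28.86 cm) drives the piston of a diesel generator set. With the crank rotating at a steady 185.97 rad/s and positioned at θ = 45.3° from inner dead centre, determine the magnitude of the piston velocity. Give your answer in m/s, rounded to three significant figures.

ω = 186 rad/s
For an in-line slider-crank, x = r cosθ + √(L² − r² sin²θ), so v = −rω sinθ·[1 + r cosθ/√(L² − r² sin²θ)].
With r = 0.0731 m, L = 0.2886 m, θ = 45.3°: √(L² − r² sin²θ) = 0.28388 m.
v = −0.0731·186·0.71080·[1 + 0.0731·0.70339/0.28388] = -11.413 m/s.
|v| = 11.413 m/s.

11.4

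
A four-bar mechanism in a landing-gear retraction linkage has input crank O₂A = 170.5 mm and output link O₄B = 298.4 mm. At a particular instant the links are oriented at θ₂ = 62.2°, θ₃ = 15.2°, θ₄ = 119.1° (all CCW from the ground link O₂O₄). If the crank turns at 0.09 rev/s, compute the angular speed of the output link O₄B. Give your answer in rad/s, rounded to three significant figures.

ω₂ = 0.5655 rad/s (from 0.09 rev/s).
Differentiating the loop-closure r₂e^{iθ₂}+r₃e^{iθ₃}=r₁+r₄e^{iθ₄} gives r₂ω₂e^{iθ₂}+r₃ω₃e^{iθ₃}=r₄ω₄e^{iθ₄}.
Eliminating the other unknown: ω₄ = r₂ω₂ sin(θ₂−θ₃) / [r₄ sin(θ₄−θ₃)].
Numerator sine = +0.73135; denominator sine = +0.97072.
Result = 0.1705·0.5655·(+0.73135) / (0.2984·(+0.97072)) = +0.24343 rad/s; magnitude 0.24343 rad/s.

0.243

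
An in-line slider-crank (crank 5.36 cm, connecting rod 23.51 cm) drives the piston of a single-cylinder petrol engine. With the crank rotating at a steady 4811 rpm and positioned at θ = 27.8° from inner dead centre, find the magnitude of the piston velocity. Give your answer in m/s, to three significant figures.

15.1

ω = 2π·4811/60 = 503.8 rad/s
For an in-line slider-crank, x = r cosθ + √(L² − r² sin²θ), so v = −rω sinθ·[1 + r cosθ/√(L² − r² sin²θ)].
With r = 0.0536 m, L = 0.2351 m, θ = 27.8°: √(L² − r² sin²θ) = 0.23377 m.
v = −0.0536·503.8·0.46639·[1 + 0.0536·0.88458/0.23377] = -15.149 m/s.
|v| = 15.149 m/s.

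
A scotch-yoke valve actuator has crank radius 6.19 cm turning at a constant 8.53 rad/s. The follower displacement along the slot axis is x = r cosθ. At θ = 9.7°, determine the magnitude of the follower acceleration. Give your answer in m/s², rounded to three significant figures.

4.44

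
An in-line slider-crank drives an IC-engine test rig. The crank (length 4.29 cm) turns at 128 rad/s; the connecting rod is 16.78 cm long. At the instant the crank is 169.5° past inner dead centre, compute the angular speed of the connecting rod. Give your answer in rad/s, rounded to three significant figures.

32.2

ω = 128 rad/s
The rod makes angle φ with the slider axis where L sinφ = r sinθ; differentiating, L cosφ·φ̇ = r ω cosθ.
L cosφ = √(L² − r² sin²θ) = 0.16762 m.
|ω_rod| = r ω |cosθ| / √(L² − r² sin²θ) = 0.0429·128·0.98325/0.16762 = 32.212 rad/s.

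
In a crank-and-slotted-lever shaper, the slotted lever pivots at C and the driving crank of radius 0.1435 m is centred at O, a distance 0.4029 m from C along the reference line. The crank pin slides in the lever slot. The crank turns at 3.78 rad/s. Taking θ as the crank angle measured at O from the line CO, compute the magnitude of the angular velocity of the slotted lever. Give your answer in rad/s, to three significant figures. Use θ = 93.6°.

0.365

ω = 3.78 rad/s
Crank pin A relative to C: A = (d + r cosθ, r sinθ); lever angle φ = atan2(r sinθ, d + r cosθ).
Differentiating tanφ: φ̇ = rω(d cosθ + r)/(d² + r² + 2dr cosθ).
d² + r² + 2dr cosθ = |CA|² = 0.17566 m²;  d cosθ + r = +0.1182 m.
|ω_lever| = |0.1435·3.78·+0.1182| / 0.17566 = 0.365 rad/s.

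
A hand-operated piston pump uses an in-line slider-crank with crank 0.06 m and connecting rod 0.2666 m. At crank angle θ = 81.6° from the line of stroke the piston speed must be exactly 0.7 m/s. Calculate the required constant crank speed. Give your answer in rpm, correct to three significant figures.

109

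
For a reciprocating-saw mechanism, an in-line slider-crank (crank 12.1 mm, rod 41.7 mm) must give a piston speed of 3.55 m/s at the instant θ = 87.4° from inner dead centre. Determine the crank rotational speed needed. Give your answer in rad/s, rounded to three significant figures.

290

For an in-line slider-crank, |v_piston| = rω|sinθ|·[1 + r cosθ/√(L² − r² sin²θ)].
With r = 0.0121 m, L = 0.0417 m, θ = 87.4°: the bracketed kinematic factor |dx/dθ| = 0.012254 m.
ω = v/|dx/dθ| = 3.55/0.012254 = 289.71 rad/s.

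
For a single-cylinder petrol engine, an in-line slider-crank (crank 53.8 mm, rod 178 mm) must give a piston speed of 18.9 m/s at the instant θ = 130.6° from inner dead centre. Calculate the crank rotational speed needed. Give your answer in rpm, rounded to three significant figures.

5540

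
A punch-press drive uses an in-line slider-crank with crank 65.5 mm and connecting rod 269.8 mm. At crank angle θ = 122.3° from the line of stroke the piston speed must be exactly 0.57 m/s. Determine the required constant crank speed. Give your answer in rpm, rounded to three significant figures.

113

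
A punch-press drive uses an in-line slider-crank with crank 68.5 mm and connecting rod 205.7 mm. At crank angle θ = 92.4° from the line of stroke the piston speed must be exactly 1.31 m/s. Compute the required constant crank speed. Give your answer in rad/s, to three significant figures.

For an in-line slider-crank, |v_piston| = rω|sinθ|·[1 + r cosθ/√(L² − r² sin²θ)].
With r = 0.0685 m, L = 0.2057 m, θ = 92.4°: the bracketed kinematic factor |dx/dθ| = 0.067428 m.
ω = v/|dx/dθ| = 1.31/0.067428 = 19.428 rad/s.

19.4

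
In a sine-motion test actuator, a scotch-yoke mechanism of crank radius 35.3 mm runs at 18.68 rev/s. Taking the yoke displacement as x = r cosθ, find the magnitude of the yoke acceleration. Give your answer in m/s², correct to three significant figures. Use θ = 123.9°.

ω = 117.4 rad/s (from 18.68 rev/s).
x = r cosθ ⇒ ẍ = −rω² cosθ (ω constant).
|a| = rω²|cosθ| = 0.0353·(117.4)²·|cos 123.9°| = 271.22 m/s².

271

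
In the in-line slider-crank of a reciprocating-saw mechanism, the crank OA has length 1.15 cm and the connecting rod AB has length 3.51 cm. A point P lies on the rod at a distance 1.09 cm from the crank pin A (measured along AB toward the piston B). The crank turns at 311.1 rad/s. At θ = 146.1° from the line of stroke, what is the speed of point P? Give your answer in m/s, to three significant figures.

2.74

ω = 311.1 rad/s.  Crank-pin speed |V_A| = rω = 3.5777 m/s, perpendicular to OA.
Rod angle: sinφ = −(r/L) sinθ ⇒ φ = -10.529°; ω_rod = −rω cosθ/√(L²−r²sin²θ) = +86.05 rad/s.
V_P = V_A + ω_rod × AP, with AP = 0.0109 m along the rod.
Components: V_Px = −rω sinθ − a·ω_rod·sinφ = -1.824 m/s;  V_Py = rω cosθ + a·ω_rod·cosφ = -2.0473 m/s.
|V_P| = √(V_Px² + V_Py²) = 2.742 m/s.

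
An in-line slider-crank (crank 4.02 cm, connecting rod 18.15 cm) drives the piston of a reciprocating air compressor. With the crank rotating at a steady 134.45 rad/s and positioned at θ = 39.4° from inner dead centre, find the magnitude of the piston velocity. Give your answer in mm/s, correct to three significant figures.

4020

ω = 134.4 rad/s
For an in-line slider-crank, x = r cosθ + √(L² − r² sin²θ), so v = −rω sinθ·[1 + r cosθ/√(L² − r² sin²θ)].
With r = 0.0402 m, L = 0.1815 m, θ = 39.4°: √(L² − r² sin²θ) = 0.1797 m.
v = −0.0402·134.4·0.63473·[1 + 0.0402·0.77273/0.1797] = -4.0237 m/s.
|v| = 4.0237 m/s = 4023.7 mm/s.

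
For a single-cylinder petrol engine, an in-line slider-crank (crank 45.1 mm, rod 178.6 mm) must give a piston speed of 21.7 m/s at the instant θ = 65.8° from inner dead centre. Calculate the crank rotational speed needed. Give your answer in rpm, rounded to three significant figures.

4550

For an in-line slider-crank, |v_piston| = rω|sinθ|·[1 + r cosθ/√(L² − r² sin²θ)].
With r = 0.0451 m, L = 0.1786 m, θ = 65.8°: the bracketed kinematic factor |dx/dθ| = 0.045512 m.
ω = v/|dx/dθ| = 21.7/0.045512 = 476.79 rad/s.
N = 60ω/(2π) = 4553 rpm.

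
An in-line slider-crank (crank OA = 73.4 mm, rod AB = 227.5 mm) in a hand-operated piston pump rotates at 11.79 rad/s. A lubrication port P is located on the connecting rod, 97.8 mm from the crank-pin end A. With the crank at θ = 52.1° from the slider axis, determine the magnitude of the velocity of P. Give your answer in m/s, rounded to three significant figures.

0.802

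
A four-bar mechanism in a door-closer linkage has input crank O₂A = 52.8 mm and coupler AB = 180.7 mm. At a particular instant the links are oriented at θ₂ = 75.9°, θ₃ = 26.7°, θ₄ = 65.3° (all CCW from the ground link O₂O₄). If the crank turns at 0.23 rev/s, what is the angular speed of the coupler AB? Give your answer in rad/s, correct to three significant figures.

ω₂ = 1.445 rad/s (from 0.23 rev/s).
Differentiating the loop-closure r₂e^{iθ₂}+r₃e^{iθ₃}=r₁+r₄e^{iθ₄} gives r₂ω₂e^{iθ₂}+r₃ω₃e^{iθ₃}=r₄ω₄e^{iθ₄}.
Eliminating the other unknown: ω₃ = r₂ω₂ sin(θ₄−θ₂) / [r₃ sin(θ₃−θ₄)].
Numerator sine = -0.18395; denominator sine = -0.62388.
Result = 0.0528·1.445·(-0.18395) / (0.1807·(-0.62388)) = +0.1245 rad/s; magnitude 0.1245 rad/s.

0.125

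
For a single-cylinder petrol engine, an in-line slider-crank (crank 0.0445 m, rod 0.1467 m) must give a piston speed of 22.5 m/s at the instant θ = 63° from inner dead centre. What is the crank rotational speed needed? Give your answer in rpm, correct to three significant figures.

4740

For an in-line slider-crank, |v_piston| = rω|sinθ|·[1 + r cosθ/√(L² − r² sin²θ)].
With r = 0.0445 m, L = 0.1467 m, θ = 63°: the bracketed kinematic factor |dx/dθ| = 0.045321 m.
ω = v/|dx/dθ| = 22.5/0.045321 = 496.46 rad/s.
N = 60ω/(2π) = 4740.8 rpm.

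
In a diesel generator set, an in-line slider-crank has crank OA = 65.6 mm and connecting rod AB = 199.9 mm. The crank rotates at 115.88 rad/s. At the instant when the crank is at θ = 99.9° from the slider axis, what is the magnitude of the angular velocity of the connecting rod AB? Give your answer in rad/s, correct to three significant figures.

ω = 115.9 rad/s
The rod makes angle φ with the slider axis where L sinφ = r sinθ; differentiating, L cosφ·φ̇ = r ω cosθ.
L cosφ = √(L² − r² sin²θ) = 0.18917 m.
|ω_rod| = r ω |cosθ| / √(L² − r² sin²θ) = 0.0656·115.9·0.17193/0.18917 = 6.909 rad/s.

6.91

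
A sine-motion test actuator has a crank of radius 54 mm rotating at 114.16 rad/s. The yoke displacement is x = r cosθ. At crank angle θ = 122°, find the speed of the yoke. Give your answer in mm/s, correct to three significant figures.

5230

ω = 114.2 rad/s
x = r cosθ ⇒ ẋ = −rω sinθ.
|v| = rω|sinθ| = 0.054·114.2·|sin 122°| = 5.2279 m/s = 5227.9 mm/s.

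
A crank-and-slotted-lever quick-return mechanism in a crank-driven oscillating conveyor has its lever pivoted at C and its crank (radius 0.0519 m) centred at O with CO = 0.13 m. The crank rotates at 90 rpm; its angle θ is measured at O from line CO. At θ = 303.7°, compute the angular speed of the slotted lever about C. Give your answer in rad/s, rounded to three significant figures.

ω = 9.425 rad/s (from 90 rpm).
Crank pin A relative to C: A = (d + r cosθ, r sinθ); lever angle φ = atan2(r sinθ, d + r cosθ).
Differentiating tanφ: φ̇ = rω(d cosθ + r)/(d² + r² + 2dr cosθ).
d² + r² + 2dr cosθ = |CA|² = 0.0270807 m²;  d cosθ + r = +0.12403 m.
|ω_lever| = |0.0519·9.425·+0.12403| / 0.0270807 = 2.2403 rad/s.

2.24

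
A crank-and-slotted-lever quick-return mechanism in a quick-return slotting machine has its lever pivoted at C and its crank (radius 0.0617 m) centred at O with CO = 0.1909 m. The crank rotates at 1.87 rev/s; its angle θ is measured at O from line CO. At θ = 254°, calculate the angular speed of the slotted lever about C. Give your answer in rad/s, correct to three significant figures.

0.195

ω = 11.75 rad/s (from 1.87 rev/s).
Crank pin A relative to C: A = (d + r cosθ, r sinθ); lever angle φ = atan2(r sinθ, d + r cosθ).
Differentiating tanφ: φ̇ = rω(d cosθ + r)/(d² + r² + 2dr cosθ).
d² + r² + 2dr cosθ = |CA|² = 0.0337565 m²;  d cosθ + r = +0.0090808 m.
|ω_lever| = |0.0617·11.75·+0.0090808| / 0.0337565 = 0.19502 rad/s.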